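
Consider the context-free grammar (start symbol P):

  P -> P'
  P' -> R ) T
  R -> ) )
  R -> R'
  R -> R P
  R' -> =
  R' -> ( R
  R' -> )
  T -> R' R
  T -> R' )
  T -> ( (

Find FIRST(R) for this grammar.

{ (, ), = }

R -> ) ) contributes {)}.
From R -> R': add FIRST(R') = { (, ), = }.
From R -> R P: add FIRST(R) = { (, ), = }.
Union: FIRST(R) = { (, ), = }.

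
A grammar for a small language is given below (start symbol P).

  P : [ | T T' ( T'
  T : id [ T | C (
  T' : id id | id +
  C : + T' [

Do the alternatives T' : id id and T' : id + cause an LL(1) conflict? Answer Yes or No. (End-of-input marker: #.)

FIRST(id id) = { id } and FIRST(id +) = { id }.
Both contain id, so the two alternatives are not disjoint — LL(1) conflict.

Yes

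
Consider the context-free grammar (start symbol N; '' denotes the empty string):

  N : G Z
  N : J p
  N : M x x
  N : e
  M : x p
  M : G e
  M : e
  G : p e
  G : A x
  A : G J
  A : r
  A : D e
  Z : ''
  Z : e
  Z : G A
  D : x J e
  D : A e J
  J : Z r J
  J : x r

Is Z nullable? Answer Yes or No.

Yes

Z has an ''-production, so Z ⇒ ''.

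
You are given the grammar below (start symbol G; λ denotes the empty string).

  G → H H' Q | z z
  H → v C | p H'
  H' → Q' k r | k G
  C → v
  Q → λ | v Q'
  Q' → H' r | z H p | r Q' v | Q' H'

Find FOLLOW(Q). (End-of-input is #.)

{ #, k, p, r, v, z }

In G → H H' Q: Q is at the end, add FOLLOW(G) = { #, k, p, r, v, z }.
Union: FOLLOW(Q) = { #, k, p, r, v, z }.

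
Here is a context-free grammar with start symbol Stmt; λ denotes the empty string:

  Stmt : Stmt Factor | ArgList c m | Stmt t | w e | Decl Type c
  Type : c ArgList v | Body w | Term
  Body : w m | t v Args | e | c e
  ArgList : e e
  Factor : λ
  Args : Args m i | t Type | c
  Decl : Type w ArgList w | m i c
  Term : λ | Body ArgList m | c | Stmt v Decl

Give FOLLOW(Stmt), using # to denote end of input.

{ #, t, v }

Stmt is the start symbol, so # ∈ FOLLOW(Stmt).
In Stmt : Stmt Factor: add FIRST(Factor)\{λ} = {  }.
  Since Factor is nullable, also add FOLLOW(Stmt) = { #, t, v }.
In Stmt : Stmt t: add FIRST(t) = { t }.
In Term : Stmt v Decl: add FIRST(v Decl) = { v }.
Union: FOLLOW(Stmt) = { #, t, v }.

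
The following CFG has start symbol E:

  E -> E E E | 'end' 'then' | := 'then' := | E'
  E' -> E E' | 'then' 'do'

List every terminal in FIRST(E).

From E -> E E E: add FIRST(E) = { 'end', 'then', := }.
E -> 'end' 'then' contributes {'end'}.
E -> := 'then' := contributes {:=}.
From E -> E': add FIRST(E') = { 'end', 'then', := }.
Union: FIRST(E) = { 'end', 'then', := }.

{ 'end', 'then', := }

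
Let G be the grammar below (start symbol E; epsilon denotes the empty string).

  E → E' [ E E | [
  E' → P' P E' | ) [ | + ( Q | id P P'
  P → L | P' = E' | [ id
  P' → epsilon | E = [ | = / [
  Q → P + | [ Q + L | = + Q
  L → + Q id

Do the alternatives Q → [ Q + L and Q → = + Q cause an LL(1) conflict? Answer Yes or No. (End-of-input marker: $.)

No

FIRST([ Q + L) = { [ } and FIRST(= + Q) = { = }.
The FIRST sets are disjoint and neither alternative is nullable — no conflict.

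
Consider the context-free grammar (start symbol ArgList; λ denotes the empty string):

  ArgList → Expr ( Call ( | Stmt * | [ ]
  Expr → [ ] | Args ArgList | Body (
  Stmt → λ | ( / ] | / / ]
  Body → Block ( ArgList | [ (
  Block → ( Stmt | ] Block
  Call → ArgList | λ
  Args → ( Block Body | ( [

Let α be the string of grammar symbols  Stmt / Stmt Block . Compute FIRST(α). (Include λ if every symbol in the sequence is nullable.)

{ (, / }

Add FIRST(Stmt)\{λ} = { (, / }; Stmt is nullable, continue.
/ is a terminal; add {/} and stop.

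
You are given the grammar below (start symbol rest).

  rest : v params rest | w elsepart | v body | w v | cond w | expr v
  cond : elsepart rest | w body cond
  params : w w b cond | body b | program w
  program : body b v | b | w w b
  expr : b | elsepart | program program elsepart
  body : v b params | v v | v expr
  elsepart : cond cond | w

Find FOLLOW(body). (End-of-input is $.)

In rest : v body: body is at the end, add FOLLOW(rest) = { $, b, v, w }.
In cond : w body cond: add FIRST(cond) = { w }.
In params : body b: add FIRST(b) = { b }.
In program : body b v: add FIRST(b v) = { b }.
Union: FOLLOW(body) = { $, b, v, w }.

{ $, b, v, w }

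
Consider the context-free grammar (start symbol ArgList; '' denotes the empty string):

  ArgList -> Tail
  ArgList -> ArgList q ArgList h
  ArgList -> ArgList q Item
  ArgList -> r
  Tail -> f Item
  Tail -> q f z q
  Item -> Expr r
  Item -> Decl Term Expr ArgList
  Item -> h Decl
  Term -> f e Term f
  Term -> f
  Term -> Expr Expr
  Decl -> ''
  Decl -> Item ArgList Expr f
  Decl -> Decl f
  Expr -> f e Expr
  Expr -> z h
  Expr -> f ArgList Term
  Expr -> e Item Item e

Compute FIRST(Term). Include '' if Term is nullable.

Term -> f e Term f contributes {f}.
Term -> f contributes {f}.
From Term -> Expr Expr: add FIRST(Expr) = { e, f, z }.
Union: FIRST(Term) = { e, f, z }.

{ e, f, z }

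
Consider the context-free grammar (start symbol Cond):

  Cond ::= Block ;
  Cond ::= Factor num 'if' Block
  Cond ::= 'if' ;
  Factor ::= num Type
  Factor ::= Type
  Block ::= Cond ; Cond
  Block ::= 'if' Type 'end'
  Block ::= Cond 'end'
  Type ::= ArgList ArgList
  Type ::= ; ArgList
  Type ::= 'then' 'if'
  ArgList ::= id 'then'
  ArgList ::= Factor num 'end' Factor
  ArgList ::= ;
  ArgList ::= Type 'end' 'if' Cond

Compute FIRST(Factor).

{ 'then', ;, id, num }

Factor ::= num Type contributes {num}.
From Factor ::= Type: add FIRST(Type) = { 'then', ;, id, num }.
Union: FIRST(Factor) = { 'then', ;, id, num }.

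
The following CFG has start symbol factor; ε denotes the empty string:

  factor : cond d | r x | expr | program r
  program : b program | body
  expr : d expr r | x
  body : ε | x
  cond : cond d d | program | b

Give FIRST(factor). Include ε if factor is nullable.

From factor : cond d: cond nullable, take FIRST(cond) ∪ {d} = { b, d, x }.
factor : r x contributes {r}.
From factor : expr: add FIRST(expr) = { d, x }.
From factor : program r: program nullable, take FIRST(program) ∪ {r} = { b, r, x }.
Union: FIRST(factor) = { b, d, r, x }.

{ b, d, r, x }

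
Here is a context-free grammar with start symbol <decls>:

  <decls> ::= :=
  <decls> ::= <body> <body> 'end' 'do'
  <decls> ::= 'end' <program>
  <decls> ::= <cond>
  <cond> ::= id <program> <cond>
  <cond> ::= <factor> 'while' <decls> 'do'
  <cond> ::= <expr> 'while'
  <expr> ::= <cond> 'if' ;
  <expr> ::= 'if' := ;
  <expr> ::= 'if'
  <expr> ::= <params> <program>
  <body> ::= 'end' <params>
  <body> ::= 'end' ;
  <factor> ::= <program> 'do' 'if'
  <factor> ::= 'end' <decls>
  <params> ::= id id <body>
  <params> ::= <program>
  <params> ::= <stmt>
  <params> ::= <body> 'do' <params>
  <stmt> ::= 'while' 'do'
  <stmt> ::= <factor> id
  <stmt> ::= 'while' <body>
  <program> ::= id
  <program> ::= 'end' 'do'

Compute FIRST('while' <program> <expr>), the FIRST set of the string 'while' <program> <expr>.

'while' is a terminal; add {'while'} and stop.

{ 'while' }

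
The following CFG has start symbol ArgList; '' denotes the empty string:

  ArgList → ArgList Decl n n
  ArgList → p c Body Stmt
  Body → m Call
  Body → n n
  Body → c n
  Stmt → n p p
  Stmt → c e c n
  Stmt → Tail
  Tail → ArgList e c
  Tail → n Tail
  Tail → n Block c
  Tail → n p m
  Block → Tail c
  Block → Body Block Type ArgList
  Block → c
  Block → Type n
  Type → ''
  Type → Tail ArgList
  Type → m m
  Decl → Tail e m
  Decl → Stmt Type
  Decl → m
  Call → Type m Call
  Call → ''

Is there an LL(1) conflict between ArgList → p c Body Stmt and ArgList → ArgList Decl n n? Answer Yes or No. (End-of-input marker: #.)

FIRST(p c Body Stmt) = { p } and FIRST(ArgList Decl n n) = { p }.
Both contain p, so the two alternatives are not disjoint — LL(1) conflict.

Yes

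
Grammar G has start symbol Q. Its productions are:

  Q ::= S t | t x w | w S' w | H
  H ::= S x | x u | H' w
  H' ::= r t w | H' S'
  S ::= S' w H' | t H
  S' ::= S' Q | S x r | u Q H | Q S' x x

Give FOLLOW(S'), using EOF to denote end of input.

In Q ::= w S' w: add FIRST(w) = { w }.
In H' ::= H' S': S' is at the end, add FOLLOW(H') = { r, t, u, w, x }.
In S ::= S' w H': add FIRST(w H') = { w }.
In S' ::= S' Q: add FIRST(Q) = { r, t, u, w, x }.
In S' ::= Q S' x x: add FIRST(x x) = { x }.
Union: FOLLOW(S') = { r, t, u, w, x }.

{ r, t, u, w, x }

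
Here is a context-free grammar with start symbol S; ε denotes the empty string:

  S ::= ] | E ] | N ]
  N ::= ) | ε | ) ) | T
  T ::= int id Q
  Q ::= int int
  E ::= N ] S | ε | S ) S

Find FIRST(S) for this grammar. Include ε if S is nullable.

S ::= ] contributes {]}.
From S ::= E ]: E nullable, take FIRST(E) ∪ {]} = { ), ], int }.
From S ::= N ]: N nullable, take FIRST(N) ∪ {]} = { ), ], int }.
Union: FIRST(S) = { ), ], int }.

{ ), ], int }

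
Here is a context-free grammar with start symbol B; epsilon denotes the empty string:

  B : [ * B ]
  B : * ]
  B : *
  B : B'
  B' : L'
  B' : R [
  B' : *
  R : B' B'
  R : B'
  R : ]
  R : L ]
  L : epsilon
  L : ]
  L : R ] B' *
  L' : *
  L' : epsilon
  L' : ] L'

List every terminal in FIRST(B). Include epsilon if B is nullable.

B : [ * B ] contributes {[}.
B : * ] contributes {*}.
B : * contributes {*}.
From B : B': add FIRST(B') = { *, [, ], epsilon } (including epsilon since B' is nullable).
Union: FIRST(B) = { *, [, ], epsilon }.

{ *, [, ], epsilon }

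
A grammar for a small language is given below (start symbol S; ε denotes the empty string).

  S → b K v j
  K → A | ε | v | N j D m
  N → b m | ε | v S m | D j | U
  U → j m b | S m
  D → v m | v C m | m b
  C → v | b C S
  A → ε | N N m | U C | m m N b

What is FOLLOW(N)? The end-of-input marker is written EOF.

{ b, j, m, v }

In K → N j D m: add FIRST(j D m) = { j }.
In A → N N m: add FIRST(N m) = { b, j, m, v }.
In A → N N m: add FIRST(m) = { m }.
In A → m m N b: add FIRST(b) = { b }.
Union: FOLLOW(N) = { b, j, m, v }.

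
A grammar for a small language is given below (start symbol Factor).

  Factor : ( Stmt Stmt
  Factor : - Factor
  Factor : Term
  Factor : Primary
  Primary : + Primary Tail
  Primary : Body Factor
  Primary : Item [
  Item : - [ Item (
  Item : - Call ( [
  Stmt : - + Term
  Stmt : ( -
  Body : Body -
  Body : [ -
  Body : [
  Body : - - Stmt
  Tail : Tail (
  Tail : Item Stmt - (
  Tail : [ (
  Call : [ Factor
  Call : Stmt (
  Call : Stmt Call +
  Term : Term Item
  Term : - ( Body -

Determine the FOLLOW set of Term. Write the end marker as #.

In Factor : Term: Term is at the end, add FOLLOW(Factor) = { #, (, +, -, [ }.
In Stmt : - + Term: Term is at the end, add FOLLOW(Stmt) = { #, (, +, -, [ }.
In Term : Term Item: add FIRST(Item) = { - }.
Union: FOLLOW(Term) = { #, (, +, -, [ }.

{ #, (, +, -, [ }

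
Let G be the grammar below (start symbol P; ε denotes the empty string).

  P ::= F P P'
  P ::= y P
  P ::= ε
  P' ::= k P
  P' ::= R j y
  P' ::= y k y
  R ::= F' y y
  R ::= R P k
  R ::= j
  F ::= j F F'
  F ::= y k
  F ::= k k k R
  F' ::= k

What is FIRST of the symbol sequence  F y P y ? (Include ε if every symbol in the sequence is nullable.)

{ j, k, y }

Add FIRST(F) = { j, k, y }; F is not nullable, stop.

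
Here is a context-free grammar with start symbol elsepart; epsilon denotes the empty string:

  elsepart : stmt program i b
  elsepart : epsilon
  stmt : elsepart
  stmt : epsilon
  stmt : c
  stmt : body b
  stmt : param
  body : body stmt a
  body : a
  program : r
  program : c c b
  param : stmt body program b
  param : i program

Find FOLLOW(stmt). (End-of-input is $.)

{ a, c, r }

In elsepart : stmt program i b: add FIRST(program i b) = { c, r }.
In body : body stmt a: add FIRST(a) = { a }.
In param : stmt body program b: add FIRST(body program b) = { a }.
Union: FOLLOW(stmt) = { a, c, r }.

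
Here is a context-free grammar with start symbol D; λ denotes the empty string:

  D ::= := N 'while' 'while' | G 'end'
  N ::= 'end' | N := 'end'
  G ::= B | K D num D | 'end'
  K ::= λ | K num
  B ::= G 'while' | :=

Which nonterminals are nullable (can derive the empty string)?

Directly nullable (have an λ-production): K.
No other nonterminal has a production whose RHS symbols are all nullable.

{ K }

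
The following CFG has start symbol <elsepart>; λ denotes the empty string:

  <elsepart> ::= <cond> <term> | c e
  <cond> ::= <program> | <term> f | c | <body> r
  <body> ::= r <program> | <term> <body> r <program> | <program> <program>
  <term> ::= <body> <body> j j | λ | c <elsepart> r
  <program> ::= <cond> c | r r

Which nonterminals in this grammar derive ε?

Directly nullable (have an λ-production): <term>.
No other nonterminal has a production whose RHS symbols are all nullable.

{ <term> }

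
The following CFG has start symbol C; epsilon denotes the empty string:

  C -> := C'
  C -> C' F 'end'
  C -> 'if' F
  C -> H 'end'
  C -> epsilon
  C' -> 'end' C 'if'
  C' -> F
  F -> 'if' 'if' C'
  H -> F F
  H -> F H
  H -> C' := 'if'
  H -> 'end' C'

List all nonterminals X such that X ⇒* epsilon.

{ C }

Directly nullable (have an epsilon-production): C.
No other nonterminal has a production whose RHS symbols are all nullable.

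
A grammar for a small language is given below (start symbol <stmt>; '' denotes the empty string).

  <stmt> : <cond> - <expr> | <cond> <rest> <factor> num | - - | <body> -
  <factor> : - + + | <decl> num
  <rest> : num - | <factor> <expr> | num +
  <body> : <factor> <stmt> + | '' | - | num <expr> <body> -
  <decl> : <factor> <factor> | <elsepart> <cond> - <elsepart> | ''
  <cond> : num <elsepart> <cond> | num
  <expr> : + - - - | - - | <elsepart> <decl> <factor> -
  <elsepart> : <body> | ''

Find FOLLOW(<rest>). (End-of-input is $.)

In <stmt> : <cond> <rest> <factor> num: add FIRST(<factor> num) = { -, num }.
Union: FOLLOW(<rest>) = { -, num }.

{ -, num }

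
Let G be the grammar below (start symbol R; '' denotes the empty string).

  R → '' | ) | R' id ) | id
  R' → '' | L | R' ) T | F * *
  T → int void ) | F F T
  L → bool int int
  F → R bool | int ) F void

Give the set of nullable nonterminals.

{ R, R' }

Directly nullable (have an ''-production): R, R'.
No other nonterminal has a production whose RHS symbols are all nullable.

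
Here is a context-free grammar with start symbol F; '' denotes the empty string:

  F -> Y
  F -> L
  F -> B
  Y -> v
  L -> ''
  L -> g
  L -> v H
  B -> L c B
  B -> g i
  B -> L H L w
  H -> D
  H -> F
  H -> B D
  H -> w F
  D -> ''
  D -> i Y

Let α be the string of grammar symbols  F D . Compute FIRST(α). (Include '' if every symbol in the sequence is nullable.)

{ c, g, i, v, w, '' }

Add FIRST(F)\{''} = { c, g, i, v, w }; F is nullable, continue.
Add FIRST(D)\{''} = { i }; D is nullable, continue.
Every symbol is nullable, so include ''.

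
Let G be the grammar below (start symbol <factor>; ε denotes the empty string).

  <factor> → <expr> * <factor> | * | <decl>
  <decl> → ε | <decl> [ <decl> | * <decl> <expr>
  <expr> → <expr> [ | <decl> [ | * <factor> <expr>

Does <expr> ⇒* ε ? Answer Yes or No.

No

Nullable nonterminals: <decl>, <factor>.
No production of <expr> has an RHS whose symbols are all nullable, so <expr> is not nullable.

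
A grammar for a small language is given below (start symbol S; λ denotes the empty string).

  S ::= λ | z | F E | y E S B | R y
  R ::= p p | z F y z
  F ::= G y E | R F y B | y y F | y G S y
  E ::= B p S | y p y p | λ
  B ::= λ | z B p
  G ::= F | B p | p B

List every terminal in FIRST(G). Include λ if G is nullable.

{ p, y, z }

From G ::= F: add FIRST(F) = { p, y, z }.
From G ::= B p: B nullable, take FIRST(B) ∪ {p} = { p, z }.
G ::= p B contributes {p}.
Union: FIRST(G) = { p, y, z }.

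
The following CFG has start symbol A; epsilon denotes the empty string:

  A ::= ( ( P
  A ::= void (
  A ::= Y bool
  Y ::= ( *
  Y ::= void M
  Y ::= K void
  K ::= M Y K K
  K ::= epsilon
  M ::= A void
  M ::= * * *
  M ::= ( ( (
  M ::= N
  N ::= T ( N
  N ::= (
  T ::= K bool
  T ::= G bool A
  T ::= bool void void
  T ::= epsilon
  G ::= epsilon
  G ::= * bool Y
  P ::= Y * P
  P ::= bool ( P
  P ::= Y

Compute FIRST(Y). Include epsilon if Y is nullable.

Y ::= ( * contributes {(}.
Y ::= void M contributes {void}.
From Y ::= K void: K nullable, take FIRST(K) ∪ {void} = { (, *, bool, void }.
Union: FIRST(Y) = { (, *, bool, void }.

{ (, *, bool, void }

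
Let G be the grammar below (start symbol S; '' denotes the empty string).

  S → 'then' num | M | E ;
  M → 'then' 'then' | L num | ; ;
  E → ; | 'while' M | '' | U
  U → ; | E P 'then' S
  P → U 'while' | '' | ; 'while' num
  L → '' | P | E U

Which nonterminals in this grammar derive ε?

Directly nullable (have an ''-production): E, P, L.
No other nonterminal has a production whose RHS symbols are all nullable.

{ E, L, P }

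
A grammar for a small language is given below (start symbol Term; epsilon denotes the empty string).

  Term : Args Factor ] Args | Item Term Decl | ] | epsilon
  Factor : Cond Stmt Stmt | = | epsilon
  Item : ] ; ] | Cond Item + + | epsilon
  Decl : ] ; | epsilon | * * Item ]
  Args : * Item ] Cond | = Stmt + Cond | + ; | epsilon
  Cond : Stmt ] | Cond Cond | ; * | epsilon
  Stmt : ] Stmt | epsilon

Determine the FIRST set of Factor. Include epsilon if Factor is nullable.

{ ;, =, ], epsilon }

From Factor : Cond Stmt Stmt: Cond, Stmt, Stmt nullable, take FIRST(Cond) ∪ FIRST(Stmt) ∪ FIRST(Stmt) = { ;, ] }; also epsilon since the whole RHS is nullable.
Factor : = contributes {=}.
Factor : epsilon contributes epsilon.
Union: FIRST(Factor) = { ;, =, ], epsilon }.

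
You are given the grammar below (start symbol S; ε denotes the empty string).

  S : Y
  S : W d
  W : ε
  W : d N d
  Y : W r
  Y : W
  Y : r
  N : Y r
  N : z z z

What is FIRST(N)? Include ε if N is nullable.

From N : Y r: Y nullable, take FIRST(Y) ∪ {r} = { d, r }.
N : z z z contributes {z}.
Union: FIRST(N) = { d, r, z }.

{ d, r, z }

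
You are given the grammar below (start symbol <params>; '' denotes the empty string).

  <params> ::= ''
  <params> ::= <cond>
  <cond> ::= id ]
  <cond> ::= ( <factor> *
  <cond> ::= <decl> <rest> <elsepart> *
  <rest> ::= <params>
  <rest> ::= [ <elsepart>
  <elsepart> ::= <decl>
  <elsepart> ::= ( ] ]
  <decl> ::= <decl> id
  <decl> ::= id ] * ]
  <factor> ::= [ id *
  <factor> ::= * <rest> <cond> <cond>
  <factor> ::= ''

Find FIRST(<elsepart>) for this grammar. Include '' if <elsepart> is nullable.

{ (, id }

From <elsepart> ::= <decl>: add FIRST(<decl>) = { id }.
<elsepart> ::= ( ] ] contributes {(}.
Union: FIRST(<elsepart>) = { (, id }.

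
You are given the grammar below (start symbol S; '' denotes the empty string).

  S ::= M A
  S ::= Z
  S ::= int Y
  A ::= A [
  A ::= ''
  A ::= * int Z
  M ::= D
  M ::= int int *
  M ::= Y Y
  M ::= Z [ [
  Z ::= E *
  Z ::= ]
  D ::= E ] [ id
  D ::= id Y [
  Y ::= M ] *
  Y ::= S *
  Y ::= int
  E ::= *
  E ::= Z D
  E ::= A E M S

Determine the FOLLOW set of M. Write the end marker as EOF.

In S ::= M A: add FIRST(A)\{''} = { *, [ }.
  Since A is nullable, also add FOLLOW(S) = { EOF, *, [, ], id, int }.
In Y ::= M ] *: add FIRST(] *) = { ] }.
In E ::= A E M S: add FIRST(S) = { *, [, ], id, int }.
Union: FOLLOW(M) = { EOF, *, [, ], id, int }.

{ EOF, *, [, ], id, int }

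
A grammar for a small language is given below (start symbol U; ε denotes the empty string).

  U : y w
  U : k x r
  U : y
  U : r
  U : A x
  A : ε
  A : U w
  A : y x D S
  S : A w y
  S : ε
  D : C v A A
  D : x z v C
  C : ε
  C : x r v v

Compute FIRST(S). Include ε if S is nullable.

From S : A w y: A nullable, take FIRST(A) ∪ {w} = { k, r, w, x, y }.
S : ε contributes ε.
Union: FIRST(S) = { k, r, w, x, y, ε }.

{ k, r, w, x, y, ε }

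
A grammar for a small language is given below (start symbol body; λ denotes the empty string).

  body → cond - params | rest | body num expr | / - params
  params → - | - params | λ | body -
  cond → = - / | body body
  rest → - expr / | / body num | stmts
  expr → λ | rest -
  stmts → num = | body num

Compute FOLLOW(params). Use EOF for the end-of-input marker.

In body → cond - params: params is at the end, add FOLLOW(body) = { EOF, -, /, =, num }.
In body → / - params: params is at the end, add FOLLOW(body) = { EOF, -, /, =, num }.
In params → - params: params is at the end, add FOLLOW(params) = { EOF, -, /, =, num }.
Union: FOLLOW(params) = { EOF, -, /, =, num }.

{ EOF, -, /, =, num }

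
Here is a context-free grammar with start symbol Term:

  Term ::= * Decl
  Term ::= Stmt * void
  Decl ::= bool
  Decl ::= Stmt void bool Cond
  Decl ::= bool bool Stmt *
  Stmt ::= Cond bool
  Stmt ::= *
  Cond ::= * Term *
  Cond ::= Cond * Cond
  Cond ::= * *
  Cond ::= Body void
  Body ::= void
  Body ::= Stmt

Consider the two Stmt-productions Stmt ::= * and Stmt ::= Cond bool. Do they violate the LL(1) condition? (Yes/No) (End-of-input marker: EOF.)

Yes

FIRST(*) = { * } and FIRST(Cond bool) = { *, void }.
Both contain *, so the two alternatives are not disjoint — LL(1) conflict.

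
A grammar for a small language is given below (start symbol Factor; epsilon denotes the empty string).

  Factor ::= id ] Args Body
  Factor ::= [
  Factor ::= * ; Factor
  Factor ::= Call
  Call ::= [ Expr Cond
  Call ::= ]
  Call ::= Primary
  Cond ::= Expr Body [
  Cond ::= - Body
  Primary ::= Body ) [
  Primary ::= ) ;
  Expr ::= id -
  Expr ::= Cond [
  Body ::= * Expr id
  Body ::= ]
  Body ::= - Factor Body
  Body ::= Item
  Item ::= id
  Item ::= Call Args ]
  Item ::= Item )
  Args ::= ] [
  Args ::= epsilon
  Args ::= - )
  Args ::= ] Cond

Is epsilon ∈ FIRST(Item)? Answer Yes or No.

No

Nullable nonterminals: Args.
No production of Item has an RHS whose symbols are all nullable, so Item is not nullable.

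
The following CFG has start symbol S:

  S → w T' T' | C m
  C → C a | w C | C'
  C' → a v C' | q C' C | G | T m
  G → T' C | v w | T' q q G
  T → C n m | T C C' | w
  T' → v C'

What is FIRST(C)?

{ a, q, v, w }

From C → C a: add FIRST(C) = { a, q, v, w }.
C → w C contributes {w}.
From C → C': add FIRST(C') = { a, q, v, w }.
Union: FIRST(C) = { a, q, v, w }.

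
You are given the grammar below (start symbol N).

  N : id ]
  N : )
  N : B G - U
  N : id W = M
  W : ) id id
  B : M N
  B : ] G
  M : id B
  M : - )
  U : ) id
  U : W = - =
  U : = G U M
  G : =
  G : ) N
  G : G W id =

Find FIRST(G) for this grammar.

{ ), = }

G : = contributes {=}.
G : ) N contributes {)}.
From G : G W id =: add FIRST(G) = { ), = }.
Union: FIRST(G) = { ), = }.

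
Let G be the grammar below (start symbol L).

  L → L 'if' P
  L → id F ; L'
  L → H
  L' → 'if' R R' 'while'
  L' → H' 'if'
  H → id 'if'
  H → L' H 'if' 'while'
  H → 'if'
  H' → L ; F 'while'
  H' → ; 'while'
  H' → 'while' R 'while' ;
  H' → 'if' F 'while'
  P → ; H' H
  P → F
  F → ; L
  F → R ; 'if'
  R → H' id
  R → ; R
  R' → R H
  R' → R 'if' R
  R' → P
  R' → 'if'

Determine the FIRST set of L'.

{ 'if', 'while', ;, id }

L' → 'if' R R' 'while' contributes {'if'}.
From L' → H' 'if': add FIRST(H') = { 'if', 'while', ;, id }.
Union: FIRST(L') = { 'if', 'while', ;, id }.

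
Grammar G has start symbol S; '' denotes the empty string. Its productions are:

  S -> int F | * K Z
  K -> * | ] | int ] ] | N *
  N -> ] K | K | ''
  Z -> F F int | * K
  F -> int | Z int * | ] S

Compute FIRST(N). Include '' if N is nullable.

{ *, ], int, '' }

N -> ] K contributes {]}.
From N -> K: add FIRST(K) = { *, ], int }.
N -> '' contributes ''.
Union: FIRST(N) = { *, ], int, '' }.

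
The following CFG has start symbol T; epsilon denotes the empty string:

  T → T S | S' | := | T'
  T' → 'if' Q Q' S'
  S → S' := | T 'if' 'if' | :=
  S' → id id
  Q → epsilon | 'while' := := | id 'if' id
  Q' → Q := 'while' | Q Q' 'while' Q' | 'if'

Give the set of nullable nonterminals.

{ Q }

Directly nullable (have an epsilon-production): Q.
No other nonterminal has a production whose RHS symbols are all nullable.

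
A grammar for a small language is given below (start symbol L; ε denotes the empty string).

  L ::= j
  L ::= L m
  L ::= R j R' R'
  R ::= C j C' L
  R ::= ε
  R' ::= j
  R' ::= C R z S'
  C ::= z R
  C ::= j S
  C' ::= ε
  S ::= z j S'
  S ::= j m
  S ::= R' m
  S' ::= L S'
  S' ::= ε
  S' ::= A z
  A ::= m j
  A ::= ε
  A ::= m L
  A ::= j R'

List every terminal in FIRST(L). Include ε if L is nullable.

L ::= j contributes {j}.
From L ::= L m: add FIRST(L) = { j, z }.
From L ::= R j R' R': R nullable, take FIRST(R) ∪ {j} = { j, z }.
Union: FIRST(L) = { j, z }.

{ j, z }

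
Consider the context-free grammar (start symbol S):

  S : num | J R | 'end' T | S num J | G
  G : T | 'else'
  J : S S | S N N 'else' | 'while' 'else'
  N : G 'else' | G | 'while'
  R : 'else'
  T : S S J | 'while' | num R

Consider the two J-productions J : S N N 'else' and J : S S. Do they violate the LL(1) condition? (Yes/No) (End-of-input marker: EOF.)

Yes

FIRST(S N N 'else') = { 'else', 'end', 'while', num } and FIRST(S S) = { 'else', 'end', 'while', num }.
Both contain 'else', so the two alternatives are not disjoint — LL(1) conflict.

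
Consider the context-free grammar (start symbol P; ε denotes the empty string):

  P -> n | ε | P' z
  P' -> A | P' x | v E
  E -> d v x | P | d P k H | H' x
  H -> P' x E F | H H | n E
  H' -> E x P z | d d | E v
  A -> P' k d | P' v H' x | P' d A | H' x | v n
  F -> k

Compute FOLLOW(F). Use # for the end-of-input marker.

{ d, k, n, v, x, z }

In H -> P' x E F: F is at the end, add FOLLOW(H) = { d, k, n, v, x, z }.
Union: FOLLOW(F) = { d, k, n, v, x, z }.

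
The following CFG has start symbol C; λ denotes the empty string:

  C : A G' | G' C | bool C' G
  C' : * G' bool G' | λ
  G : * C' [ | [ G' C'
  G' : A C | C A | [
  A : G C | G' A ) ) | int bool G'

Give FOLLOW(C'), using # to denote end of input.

{ #, ), *, [, bool, int }

In C : bool C' G: add FIRST(G) = { *, [ }.
In G : * C' [: add FIRST([) = { [ }.
In G : [ G' C': C' is at the end, add FOLLOW(G) = { #, ), *, [, bool, int }.
Union: FOLLOW(C') = { #, ), *, [, bool, int }.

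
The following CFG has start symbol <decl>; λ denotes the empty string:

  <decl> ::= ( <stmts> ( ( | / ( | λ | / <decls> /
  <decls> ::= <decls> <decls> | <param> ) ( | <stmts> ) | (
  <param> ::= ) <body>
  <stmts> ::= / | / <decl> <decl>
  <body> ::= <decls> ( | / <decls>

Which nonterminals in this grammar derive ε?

Directly nullable (have an λ-production): <decl>.
No other nonterminal has a production whose RHS symbols are all nullable.

{ <decl> }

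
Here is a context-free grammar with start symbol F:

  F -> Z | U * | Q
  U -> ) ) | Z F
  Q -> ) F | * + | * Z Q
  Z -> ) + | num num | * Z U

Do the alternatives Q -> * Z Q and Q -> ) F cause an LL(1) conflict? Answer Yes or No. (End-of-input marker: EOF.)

FIRST(* Z Q) = { * } and FIRST() F) = { ) }.
The FIRST sets are disjoint and neither alternative is nullable — no conflict.

No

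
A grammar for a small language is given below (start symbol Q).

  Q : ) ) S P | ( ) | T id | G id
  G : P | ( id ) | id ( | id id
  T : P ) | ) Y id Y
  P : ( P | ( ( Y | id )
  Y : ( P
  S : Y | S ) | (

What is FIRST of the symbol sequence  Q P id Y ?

{ (, ), id }

Add FIRST(Q) = { (, ), id }; Q is not nullable, stop.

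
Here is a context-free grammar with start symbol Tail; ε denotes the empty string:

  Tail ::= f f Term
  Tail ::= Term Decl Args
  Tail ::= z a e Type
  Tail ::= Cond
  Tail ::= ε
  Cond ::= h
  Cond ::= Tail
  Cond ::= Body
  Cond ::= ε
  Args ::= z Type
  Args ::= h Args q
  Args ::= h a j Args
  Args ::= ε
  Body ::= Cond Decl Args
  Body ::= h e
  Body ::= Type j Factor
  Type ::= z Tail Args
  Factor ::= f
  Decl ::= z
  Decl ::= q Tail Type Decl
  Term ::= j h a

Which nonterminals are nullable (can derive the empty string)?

{ Args, Cond, Tail }

Directly nullable (have an ε-production): Tail, Cond, Args.
No other nonterminal has a production whose RHS symbols are all nullable.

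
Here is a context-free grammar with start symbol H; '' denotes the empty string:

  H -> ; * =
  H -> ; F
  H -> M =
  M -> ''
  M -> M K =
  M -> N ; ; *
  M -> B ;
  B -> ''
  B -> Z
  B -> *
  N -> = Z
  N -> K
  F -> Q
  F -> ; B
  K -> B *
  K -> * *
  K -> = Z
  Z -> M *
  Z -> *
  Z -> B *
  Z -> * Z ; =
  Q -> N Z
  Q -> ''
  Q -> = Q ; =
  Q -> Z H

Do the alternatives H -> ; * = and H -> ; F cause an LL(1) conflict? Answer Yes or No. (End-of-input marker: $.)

Yes

FIRST(; * =) = { ; } and FIRST(; F) = { ; }.
Both contain ;, so the two alternatives are not disjoint — LL(1) conflict.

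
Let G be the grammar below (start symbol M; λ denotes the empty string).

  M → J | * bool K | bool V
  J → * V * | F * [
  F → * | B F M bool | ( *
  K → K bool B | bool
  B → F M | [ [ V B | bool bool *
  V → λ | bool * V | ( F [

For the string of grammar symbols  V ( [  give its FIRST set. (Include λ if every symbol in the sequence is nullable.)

Add FIRST(V)\{λ} = { (, bool }; V is nullable, continue.
( is a terminal; add {(} and stop.

{ (, bool }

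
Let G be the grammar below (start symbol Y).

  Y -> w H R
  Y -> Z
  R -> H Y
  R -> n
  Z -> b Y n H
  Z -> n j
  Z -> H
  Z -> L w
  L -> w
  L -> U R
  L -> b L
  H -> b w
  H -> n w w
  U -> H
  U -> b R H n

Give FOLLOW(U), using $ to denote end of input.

In L -> U R: add FIRST(R) = { b, n }.
Union: FOLLOW(U) = { b, n }.

{ b, n }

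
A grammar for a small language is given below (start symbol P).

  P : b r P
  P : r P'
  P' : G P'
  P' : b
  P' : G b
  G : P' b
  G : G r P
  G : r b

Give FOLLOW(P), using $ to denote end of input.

P is the start symbol, so $ ∈ FOLLOW(P).
In P : b r P: P is at the end, add FOLLOW(P) = { $, b, r }.
In G : G r P: P is at the end, add FOLLOW(G) = { b, r }.
Union: FOLLOW(P) = { $, b, r }.

{ $, b, r }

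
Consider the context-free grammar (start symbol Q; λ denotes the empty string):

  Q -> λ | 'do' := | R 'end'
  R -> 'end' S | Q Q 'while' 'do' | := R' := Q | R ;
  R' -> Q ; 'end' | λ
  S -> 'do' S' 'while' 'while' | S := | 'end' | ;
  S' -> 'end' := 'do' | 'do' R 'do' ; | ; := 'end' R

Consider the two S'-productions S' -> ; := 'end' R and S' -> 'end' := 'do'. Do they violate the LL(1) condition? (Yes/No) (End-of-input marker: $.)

No

FIRST(; := 'end' R) = { ; } and FIRST('end' := 'do') = { 'end' }.
The FIRST sets are disjoint and neither alternative is nullable — no conflict.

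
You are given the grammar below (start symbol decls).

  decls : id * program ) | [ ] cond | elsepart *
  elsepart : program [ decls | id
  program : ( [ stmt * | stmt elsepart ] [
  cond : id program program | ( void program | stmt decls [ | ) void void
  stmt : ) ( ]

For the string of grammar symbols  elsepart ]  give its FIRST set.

Add FIRST(elsepart) = { (, ), id }; elsepart is not nullable, stop.

{ (, ), id }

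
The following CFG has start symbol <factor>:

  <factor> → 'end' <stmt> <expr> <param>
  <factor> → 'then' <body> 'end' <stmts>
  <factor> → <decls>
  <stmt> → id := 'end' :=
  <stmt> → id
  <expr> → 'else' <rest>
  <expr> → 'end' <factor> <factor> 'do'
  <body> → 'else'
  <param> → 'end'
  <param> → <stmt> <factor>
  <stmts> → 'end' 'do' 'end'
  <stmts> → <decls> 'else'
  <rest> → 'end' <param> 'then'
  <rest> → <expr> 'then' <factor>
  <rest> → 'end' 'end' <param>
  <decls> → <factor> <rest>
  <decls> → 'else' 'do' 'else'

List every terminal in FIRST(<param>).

<param> → 'end' contributes {'end'}.
From <param> → <stmt> <factor>: add FIRST(<stmt>) = { id }.
Union: FIRST(<param>) = { 'end', id }.

{ 'end', id }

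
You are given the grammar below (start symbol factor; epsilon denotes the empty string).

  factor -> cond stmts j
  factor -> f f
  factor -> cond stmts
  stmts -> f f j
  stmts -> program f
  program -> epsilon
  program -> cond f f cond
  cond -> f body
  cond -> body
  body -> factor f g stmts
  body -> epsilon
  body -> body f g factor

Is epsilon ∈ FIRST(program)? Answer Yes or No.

Yes

program has an epsilon-production, so program ⇒ epsilon.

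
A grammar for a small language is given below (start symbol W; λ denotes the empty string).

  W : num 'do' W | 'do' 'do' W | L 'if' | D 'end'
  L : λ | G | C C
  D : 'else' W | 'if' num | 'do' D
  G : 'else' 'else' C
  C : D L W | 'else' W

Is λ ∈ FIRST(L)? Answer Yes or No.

Yes

L has an λ-production, so L ⇒ λ.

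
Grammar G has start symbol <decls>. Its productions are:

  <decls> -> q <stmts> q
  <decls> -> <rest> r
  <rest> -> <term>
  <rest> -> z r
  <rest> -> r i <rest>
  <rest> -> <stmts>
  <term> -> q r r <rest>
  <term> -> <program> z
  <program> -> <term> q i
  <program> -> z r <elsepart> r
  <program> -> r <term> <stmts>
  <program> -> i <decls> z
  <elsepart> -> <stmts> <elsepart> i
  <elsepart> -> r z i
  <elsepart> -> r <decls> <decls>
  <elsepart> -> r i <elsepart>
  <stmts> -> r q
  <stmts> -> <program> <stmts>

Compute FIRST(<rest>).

{ i, q, r, z }

From <rest> -> <term>: add FIRST(<term>) = { i, q, r, z }.
<rest> -> z r contributes {z}.
<rest> -> r i <rest> contributes {r}.
From <rest> -> <stmts>: add FIRST(<stmts>) = { i, q, r, z }.
Union: FIRST(<rest>) = { i, q, r, z }.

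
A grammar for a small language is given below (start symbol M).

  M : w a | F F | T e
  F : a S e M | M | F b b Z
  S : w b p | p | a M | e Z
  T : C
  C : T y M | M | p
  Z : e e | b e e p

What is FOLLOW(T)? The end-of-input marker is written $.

In M : T e: add FIRST(e) = { e }.
In C : T y M: add FIRST(y M) = { y }.
Union: FOLLOW(T) = { e, y }.

{ e, y }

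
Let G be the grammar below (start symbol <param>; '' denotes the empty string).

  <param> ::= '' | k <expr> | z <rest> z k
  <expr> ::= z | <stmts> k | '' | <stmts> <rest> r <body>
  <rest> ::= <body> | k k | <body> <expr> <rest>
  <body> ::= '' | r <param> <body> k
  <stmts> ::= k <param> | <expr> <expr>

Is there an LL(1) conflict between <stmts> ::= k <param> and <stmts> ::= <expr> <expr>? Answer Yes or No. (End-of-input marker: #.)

FIRST(k <param>) = { k } and FIRST(<expr> <expr>) = { k, r, z, '' }.
Both contain k, so the two alternatives are not disjoint — LL(1) conflict.

Yes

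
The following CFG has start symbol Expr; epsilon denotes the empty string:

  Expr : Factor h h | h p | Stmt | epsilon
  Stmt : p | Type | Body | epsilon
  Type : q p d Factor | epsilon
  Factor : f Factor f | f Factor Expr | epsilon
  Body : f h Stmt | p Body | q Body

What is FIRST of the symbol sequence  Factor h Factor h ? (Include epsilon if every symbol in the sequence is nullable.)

Add FIRST(Factor)\{epsilon} = { f }; Factor is nullable, continue.
h is a terminal; add {h} and stop.

{ f, h }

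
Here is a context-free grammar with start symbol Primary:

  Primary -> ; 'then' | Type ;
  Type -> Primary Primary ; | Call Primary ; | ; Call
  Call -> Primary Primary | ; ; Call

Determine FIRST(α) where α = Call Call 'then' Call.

Add FIRST(Call) = { ; }; Call is not nullable, stop.

{ ; }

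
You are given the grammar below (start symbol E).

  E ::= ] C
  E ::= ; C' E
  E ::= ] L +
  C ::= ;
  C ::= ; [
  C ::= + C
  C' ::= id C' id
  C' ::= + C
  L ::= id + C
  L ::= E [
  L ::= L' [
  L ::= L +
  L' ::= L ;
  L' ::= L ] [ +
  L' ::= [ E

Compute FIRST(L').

{ ;, [, ], id }

From L' ::= L ;: add FIRST(L) = { ;, [, ], id }.
From L' ::= L ] [ +: add FIRST(L) = { ;, [, ], id }.
L' ::= [ E contributes {[}.
Union: FIRST(L') = { ;, [, ], id }.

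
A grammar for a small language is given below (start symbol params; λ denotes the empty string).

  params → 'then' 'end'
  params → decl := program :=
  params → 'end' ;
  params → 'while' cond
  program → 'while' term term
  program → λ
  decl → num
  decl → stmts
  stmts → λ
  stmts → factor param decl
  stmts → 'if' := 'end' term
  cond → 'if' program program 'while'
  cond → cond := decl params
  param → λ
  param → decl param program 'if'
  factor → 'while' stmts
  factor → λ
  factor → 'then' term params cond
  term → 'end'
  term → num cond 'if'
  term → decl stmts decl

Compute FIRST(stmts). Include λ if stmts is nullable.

{ 'if', 'then', 'while', num, λ }

stmts → λ contributes λ.
From stmts → factor param decl: factor, param, decl nullable, take FIRST(factor) ∪ FIRST(param) ∪ FIRST(decl) = { 'if', 'then', 'while', num }; also λ since the whole RHS is nullable.
stmts → 'if' := 'end' term contributes {'if'}.
Union: FIRST(stmts) = { 'if', 'then', 'while', num, λ }.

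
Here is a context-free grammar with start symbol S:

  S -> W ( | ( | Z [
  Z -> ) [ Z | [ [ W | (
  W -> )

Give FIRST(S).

From S -> W (: add FIRST(W) = { ) }.
S -> ( contributes {(}.
From S -> Z [: add FIRST(Z) = { (, ), [ }.
Union: FIRST(S) = { (, ), [ }.

{ (, ), [ }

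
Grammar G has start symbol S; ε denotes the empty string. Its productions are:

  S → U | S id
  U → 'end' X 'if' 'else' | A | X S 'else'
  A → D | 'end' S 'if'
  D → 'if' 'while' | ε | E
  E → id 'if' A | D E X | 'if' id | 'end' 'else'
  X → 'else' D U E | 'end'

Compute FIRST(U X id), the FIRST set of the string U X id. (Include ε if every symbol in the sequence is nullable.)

Add FIRST(U)\{ε} = { 'else', 'end', 'if', id }; U is nullable, continue.
Add FIRST(X) = { 'else', 'end' }; X is not nullable, stop.

{ 'else', 'end', 'if', id }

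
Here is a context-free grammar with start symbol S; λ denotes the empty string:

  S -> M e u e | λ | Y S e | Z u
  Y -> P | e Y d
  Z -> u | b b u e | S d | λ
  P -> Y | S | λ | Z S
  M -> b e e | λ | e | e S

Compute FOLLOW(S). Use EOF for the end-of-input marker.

{ EOF, b, d, e, u }

S is the start symbol, so EOF ∈ FOLLOW(S).
In S -> Y S e: add FIRST(e) = { e }.
In Z -> S d: add FIRST(d) = { d }.
In P -> S: S is at the end, add FOLLOW(P) = { b, d, e, u }.
In P -> Z S: S is at the end, add FOLLOW(P) = { b, d, e, u }.
In M -> e S: S is at the end, add FOLLOW(M) = { e }.
Union: FOLLOW(S) = { EOF, b, d, e, u }.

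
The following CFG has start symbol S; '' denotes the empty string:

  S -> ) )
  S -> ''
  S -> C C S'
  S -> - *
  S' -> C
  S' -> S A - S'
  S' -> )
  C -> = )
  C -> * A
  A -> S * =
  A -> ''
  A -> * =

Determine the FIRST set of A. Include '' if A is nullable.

From A -> S * =: S nullable, take FIRST(S) ∪ {*} = { ), *, -, = }.
A -> '' contributes ''.
A -> * = contributes {*}.
Union: FIRST(A) = { ), *, -, =, '' }.

{ ), *, -, =, '' }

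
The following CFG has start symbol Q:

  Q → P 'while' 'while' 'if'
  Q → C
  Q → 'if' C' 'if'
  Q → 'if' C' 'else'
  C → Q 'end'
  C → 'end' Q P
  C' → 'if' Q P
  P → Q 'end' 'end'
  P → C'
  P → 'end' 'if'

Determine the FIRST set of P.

From P → Q 'end' 'end': add FIRST(Q) = { 'end', 'if' }.
From P → C': add FIRST(C') = { 'if' }.
P → 'end' 'if' contributes {'end'}.
Union: FIRST(P) = { 'end', 'if' }.

{ 'end', 'if' }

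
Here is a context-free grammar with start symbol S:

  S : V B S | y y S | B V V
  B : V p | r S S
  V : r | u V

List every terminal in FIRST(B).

From B : V p: add FIRST(V) = { r, u }.
B : r S S contributes {r}.
Union: FIRST(B) = { r, u }.

{ r, u }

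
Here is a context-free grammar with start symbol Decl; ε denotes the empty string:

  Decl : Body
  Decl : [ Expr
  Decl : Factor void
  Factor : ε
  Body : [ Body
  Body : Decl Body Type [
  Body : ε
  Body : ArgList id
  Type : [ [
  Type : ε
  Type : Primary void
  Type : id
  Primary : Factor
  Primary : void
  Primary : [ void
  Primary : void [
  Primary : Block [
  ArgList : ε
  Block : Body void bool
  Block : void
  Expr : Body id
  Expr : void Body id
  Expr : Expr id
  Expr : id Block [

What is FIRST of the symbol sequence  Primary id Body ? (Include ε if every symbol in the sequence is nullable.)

Add FIRST(Primary)\{ε} = { [, id, void }; Primary is nullable, continue.
id is a terminal; add {id} and stop.

{ [, id, void }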